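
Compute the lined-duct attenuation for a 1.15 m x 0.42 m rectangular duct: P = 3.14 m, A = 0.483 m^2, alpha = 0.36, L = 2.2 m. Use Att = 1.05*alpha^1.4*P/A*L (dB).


alpha^1.4 = 0.36^1.4 = 0.239234
Attenuation rate = 1.05 * alpha^1.4 * P / A
= 1.05 * 0.239234 * 3.14 / 0.483 = 1.63303 dB/m
Total Att = 1.63303 * 2.2 = 3.5927 dB


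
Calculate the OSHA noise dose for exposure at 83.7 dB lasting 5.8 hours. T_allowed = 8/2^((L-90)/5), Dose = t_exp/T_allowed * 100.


T_allowed = 8 / 2^((83.7 - 90)/5) = 19.1597 hr
Dose = 5.8 / 19.1597 * 100 = 30.272 %


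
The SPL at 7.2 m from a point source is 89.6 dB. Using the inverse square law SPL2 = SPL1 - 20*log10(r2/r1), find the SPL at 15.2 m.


r2/r1 = 15.2/7.2 = 2.11111
Correction = 20*log10(2.11111) = 6.49022 dB
SPL2 = 89.6 - 6.49022 = 83.11 dB


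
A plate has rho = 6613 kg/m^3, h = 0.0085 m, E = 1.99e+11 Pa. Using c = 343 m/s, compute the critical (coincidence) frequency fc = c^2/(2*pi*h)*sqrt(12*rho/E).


12*rho/E = 12*6613/1.99e+11 = 3.98774e-07
sqrt(12*rho/E) = sqrt(3.98774e-07) = 0.000631486
c^2/(2*pi*h) = 343^2/(2*pi*0.0085) = 2.20287e+06
fc = 2.20287e+06 * 0.000631486 = 1391.1 Hz


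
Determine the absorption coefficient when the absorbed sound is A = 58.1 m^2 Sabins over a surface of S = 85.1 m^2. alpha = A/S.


Absorption coefficient = absorbed power / incident power
alpha = A / S = 58.1 / 85.1 = 0.68273


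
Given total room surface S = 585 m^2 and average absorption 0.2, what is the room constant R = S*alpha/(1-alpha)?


R = 585 * 0.2 / (1 - 0.2) = 146.25 m^2


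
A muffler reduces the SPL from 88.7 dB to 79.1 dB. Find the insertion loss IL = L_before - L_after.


Insertion loss = SPL without muffler - SPL with muffler
IL = 88.7 - 79.1 = 9.6 dB


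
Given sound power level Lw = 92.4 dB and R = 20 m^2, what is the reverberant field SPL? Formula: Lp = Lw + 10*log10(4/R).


4/R = 4/20 = 0.2
Lp = 92.4 + 10*log10(0.2) = 85.41 dB


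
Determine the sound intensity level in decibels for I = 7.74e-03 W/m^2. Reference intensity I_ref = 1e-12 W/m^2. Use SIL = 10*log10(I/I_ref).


I / I_ref = 7.74e-03 / 1e-12 = 7.74e+09
SIL = 10 * log10(7.74e+09) = 98.887 dB


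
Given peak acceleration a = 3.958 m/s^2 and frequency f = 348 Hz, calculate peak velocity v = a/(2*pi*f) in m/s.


omega = 2*pi*f = 2*pi*348 = 2186.55 rad/s
v = a / omega = 3.958 / 2186.55 = 0.0018102 m/s


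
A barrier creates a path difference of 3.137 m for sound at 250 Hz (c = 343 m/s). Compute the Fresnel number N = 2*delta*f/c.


N = 2*delta*f/c = 2*delta/lambda, where lambda = c/f
lambda = 343 / 250 = 1.372 m
N = 2 * 3.137 / 1.372 = 4.5729


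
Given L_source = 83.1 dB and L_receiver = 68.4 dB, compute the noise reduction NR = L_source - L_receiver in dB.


NR = L_source - L_receiver (difference between source and receiving room levels)
NR = 83.1 - 68.4 = 14.7 dB


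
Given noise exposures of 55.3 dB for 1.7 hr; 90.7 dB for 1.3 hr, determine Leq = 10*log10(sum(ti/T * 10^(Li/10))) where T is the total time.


T_total = 1.7 + 1.3 = 3.0 hr
(1.7/3.0) * 10^(55.3/10) = 192012
(1.3/3.0) * 10^(90.7/10) = 5.09122e+08
Sum = 192012 + 5.09122e+08 = 5.09314e+08
Leq = 10*log10(5.09314e+08) = 87.07 dB


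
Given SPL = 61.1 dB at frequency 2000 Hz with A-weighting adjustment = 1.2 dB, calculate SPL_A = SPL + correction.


A-weighting table: 2000 Hz -> 1.2 dB correction
SPL_A = SPL + correction = 61.1 + (1.2) = 62.3 dBA


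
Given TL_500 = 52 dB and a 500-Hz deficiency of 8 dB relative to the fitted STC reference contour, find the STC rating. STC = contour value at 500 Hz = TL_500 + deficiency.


By ASTM E413, STC = value of the fitted reference contour at 500 Hz.
Contour value at 500 Hz = TL_500 + deficiency = 52 + 8 = 60
STC = 60


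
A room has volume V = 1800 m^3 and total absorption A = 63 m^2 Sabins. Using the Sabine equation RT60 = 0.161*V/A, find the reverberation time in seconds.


RT60 = 0.161 * 1800 / 63 = 4.6 s


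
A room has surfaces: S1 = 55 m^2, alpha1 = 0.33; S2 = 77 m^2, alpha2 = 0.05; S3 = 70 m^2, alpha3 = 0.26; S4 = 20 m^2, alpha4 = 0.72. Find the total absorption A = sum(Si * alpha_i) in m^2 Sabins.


55 * 0.33 = 18.15
77 * 0.05 = 3.85
70 * 0.26 = 18.2
20 * 0.72 = 14.4
A_total = 18.15 + 3.85 + 18.2 + 14.4 = 54.6 m^2


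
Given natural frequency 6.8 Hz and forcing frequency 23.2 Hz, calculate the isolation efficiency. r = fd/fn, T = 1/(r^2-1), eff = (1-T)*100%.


r = 23.2 / 6.8 = 3.41176
r^2 - 1 = 3.41176^2 - 1 = 10.6401
T = 1/10.6401 = 0.0939841
Efficiency = (1 - 0.0939841)*100 = 90.602 %


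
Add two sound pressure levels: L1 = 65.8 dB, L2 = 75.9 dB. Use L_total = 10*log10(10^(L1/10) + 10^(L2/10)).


10^(65.8/10) = 3.80189e+06
10^(75.9/10) = 3.89045e+07
Sum = 3.80189e+06 + 3.89045e+07 = 4.27064e+07
L_total = 10*log10(4.27064e+07) = 76.305 dB


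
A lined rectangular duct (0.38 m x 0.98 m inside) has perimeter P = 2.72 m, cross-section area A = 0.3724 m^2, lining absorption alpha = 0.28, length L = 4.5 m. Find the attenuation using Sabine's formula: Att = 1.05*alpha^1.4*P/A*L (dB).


alpha^1.4 = 0.28^1.4 = 0.168276
Attenuation rate = 1.05 * alpha^1.4 * P / A
= 1.05 * 0.168276 * 2.72 / 0.3724 = 1.29054 dB/m
Total Att = 1.29054 * 4.5 = 5.8074 dB


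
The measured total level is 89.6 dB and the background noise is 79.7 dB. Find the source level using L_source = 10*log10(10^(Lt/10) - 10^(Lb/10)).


10^(89.6/10) = 9.12011e+08
10^(79.7/10) = 9.33254e+07
Difference = 9.12011e+08 - 9.33254e+07 = 8.18686e+08
L_source = 10*log10(8.18686e+08) = 89.131 dB


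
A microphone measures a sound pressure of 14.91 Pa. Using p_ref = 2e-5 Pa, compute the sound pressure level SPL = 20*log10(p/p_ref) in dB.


p / p_ref = 14.91 / 2e-5 = 745500
SPL = 20 * log10(745500) = 117.45 dB


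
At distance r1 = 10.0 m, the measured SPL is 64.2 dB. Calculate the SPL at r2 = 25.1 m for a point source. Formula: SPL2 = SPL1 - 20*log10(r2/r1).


r2/r1 = 25.1/10.0 = 2.51
Correction = 20*log10(2.51) = 7.99347 dB
SPL2 = 64.2 - 7.99347 = 56.207 dB


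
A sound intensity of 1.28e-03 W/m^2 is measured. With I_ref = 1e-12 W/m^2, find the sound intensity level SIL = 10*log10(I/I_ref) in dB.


I / I_ref = 1.28e-03 / 1e-12 = 1.28e+09
SIL = 10 * log10(1.28e+09) = 91.072 dB


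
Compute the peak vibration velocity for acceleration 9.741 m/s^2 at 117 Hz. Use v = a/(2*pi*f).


omega = 2*pi*f = 2*pi*117 = 735.133 rad/s
v = a / omega = 9.741 / 735.133 = 0.013251 m/s


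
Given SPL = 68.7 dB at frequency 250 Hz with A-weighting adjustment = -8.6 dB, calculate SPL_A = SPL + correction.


A-weighting table: 250 Hz -> -8.6 dB correction
SPL_A = SPL + correction = 68.7 + (-8.6) = 60.1 dBA


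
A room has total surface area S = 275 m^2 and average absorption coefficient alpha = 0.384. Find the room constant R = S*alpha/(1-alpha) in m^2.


R = 275 * 0.384 / (1 - 0.384) = 171.43 m^2


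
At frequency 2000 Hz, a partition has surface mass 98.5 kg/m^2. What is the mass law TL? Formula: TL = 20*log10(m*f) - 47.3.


m * f = 98.5 * 2000 = 197000
20*log10(197000) = 105.889 dB
TL = 105.889 - 47.3 = 58.589 dB


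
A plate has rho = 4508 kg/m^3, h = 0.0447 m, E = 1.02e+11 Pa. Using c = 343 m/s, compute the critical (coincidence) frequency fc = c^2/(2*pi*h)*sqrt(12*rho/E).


12*rho/E = 12*4508/1.02e+11 = 5.30353e-07
sqrt(12*rho/E) = sqrt(5.30353e-07) = 0.000728253
c^2/(2*pi*h) = 343^2/(2*pi*0.0447) = 418891
fc = 418891 * 0.000728253 = 305.06 Hz


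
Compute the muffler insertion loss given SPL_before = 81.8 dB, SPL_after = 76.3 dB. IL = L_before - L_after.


Insertion loss = SPL without muffler - SPL with muffler
IL = 81.8 - 76.3 = 5.5 dB


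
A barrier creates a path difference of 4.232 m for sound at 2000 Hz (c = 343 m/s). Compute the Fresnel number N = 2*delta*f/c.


N = 2*delta*f/c = 2*delta/lambda, where lambda = c/f
lambda = 343 / 2000 = 0.1715 m
N = 2 * 4.232 / 0.1715 = 49.353


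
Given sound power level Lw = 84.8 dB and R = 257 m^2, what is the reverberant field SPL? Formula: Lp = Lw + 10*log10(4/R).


4/R = 4/257 = 0.0155642
Lp = 84.8 + 10*log10(0.0155642) = 66.721 dB


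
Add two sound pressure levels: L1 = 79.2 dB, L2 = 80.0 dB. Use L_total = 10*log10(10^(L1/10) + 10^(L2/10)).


10^(79.2/10) = 8.31764e+07
10^(80.0/10) = 1e+08
Sum = 8.31764e+07 + 1e+08 = 1.83176e+08
L_total = 10*log10(1.83176e+08) = 82.629 dB


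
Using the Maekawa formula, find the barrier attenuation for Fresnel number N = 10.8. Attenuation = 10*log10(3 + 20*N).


3 + 20*N = 3 + 20*10.8 = 219
Att = 10*log10(219) = 23.404 dB


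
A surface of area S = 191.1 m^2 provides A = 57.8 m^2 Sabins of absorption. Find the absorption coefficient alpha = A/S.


Absorption coefficient = absorbed power / incident power
alpha = A / S = 57.8 / 191.1 = 0.30246


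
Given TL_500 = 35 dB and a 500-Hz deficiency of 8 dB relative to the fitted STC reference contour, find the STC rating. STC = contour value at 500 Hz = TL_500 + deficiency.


By ASTM E413, STC = value of the fitted reference contour at 500 Hz.
Contour value at 500 Hz = TL_500 + deficiency = 35 + 8 = 43
STC = 43


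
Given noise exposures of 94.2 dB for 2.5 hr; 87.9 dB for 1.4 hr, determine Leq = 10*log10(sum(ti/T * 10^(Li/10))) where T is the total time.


T_total = 2.5 + 1.4 = 3.9 hr
(2.5/3.9) * 10^(94.2/10) = 1.68607e+09
(1.4/3.9) * 10^(87.9/10) = 2.21342e+08
Sum = 1.68607e+09 + 2.21342e+08 = 1.90741e+09
Leq = 10*log10(1.90741e+09) = 92.804 dB


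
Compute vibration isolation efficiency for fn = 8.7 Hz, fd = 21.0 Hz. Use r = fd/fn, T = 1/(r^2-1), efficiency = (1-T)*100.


r = 21.0 / 8.7 = 2.41379
r^2 - 1 = 2.41379^2 - 1 = 4.82638
T = 1/4.82638 = 0.207195
Efficiency = (1 - 0.207195)*100 = 79.281 %


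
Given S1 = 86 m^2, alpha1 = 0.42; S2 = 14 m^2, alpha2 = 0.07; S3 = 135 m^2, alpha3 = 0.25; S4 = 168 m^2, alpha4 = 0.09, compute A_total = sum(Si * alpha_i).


86 * 0.42 = 36.12
14 * 0.07 = 0.98
135 * 0.25 = 33.75
168 * 0.09 = 15.12
A_total = 36.12 + 0.98 + 33.75 + 15.12 = 85.97 m^2


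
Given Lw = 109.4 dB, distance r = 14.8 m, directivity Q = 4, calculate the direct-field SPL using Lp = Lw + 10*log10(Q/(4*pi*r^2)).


4*pi*r^2 = 4*pi*14.8^2 = 2752.54 m^2
Q / (4*pi*r^2) = 4 / 2752.54 = 0.0014532
Lp = 109.4 + 10*log10(0.0014532) = 81.023 dB


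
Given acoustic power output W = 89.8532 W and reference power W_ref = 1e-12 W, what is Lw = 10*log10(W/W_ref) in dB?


W / W_ref = 89.8532 / 1e-12 = 8.98532e+13
Lw = 10 * log10(8.98532e+13) = 139.54 dB


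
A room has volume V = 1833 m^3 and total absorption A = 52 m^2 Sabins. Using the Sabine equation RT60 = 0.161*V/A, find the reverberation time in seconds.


RT60 = 0.161 * 1833 / 52 = 5.6753 s


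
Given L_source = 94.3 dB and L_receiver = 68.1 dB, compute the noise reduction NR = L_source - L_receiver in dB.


NR = L_source - L_receiver (difference between source and receiving room levels)
NR = 94.3 - 68.1 = 26.2 dB


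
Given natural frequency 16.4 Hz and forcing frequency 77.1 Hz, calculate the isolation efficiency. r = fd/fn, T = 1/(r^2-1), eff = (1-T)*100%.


r = 77.1 / 16.4 = 4.70122
r^2 - 1 = 4.70122^2 - 1 = 21.1015
T = 1/21.1015 = 0.04739
Efficiency = (1 - 0.04739)*100 = 95.261 %


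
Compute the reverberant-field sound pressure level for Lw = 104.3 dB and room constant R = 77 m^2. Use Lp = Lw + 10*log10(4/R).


4/R = 4/77 = 0.0519481
Lp = 104.3 + 10*log10(0.0519481) = 91.456 dB


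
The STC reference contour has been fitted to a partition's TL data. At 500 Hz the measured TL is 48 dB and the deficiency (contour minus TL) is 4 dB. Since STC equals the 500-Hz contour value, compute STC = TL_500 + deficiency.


By ASTM E413, STC = value of the fitted reference contour at 500 Hz.
Contour value at 500 Hz = TL_500 + deficiency = 48 + 4 = 52
STC = 52


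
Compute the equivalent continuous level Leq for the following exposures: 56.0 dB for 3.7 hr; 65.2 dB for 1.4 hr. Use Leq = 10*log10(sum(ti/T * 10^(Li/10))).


T_total = 3.7 + 1.4 = 5.1 hr
(3.7/5.1) * 10^(56.0/10) = 288823
(1.4/5.1) * 10^(65.2/10) = 908987
Sum = 288823 + 908987 = 1.19781e+06
Leq = 10*log10(1.19781e+06) = 60.784 dB


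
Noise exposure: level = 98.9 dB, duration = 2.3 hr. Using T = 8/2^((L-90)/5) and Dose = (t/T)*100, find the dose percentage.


T_allowed = 8 / 2^((98.9 - 90)/5) = 2.32947 hr
Dose = 2.3 / 2.32947 * 100 = 98.735 %


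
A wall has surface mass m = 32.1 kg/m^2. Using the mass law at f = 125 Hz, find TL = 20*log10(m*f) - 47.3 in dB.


m * f = 32.1 * 125 = 4012.5
20*log10(4012.5) = 72.0683 dB
TL = 72.0683 - 47.3 = 24.768 dB


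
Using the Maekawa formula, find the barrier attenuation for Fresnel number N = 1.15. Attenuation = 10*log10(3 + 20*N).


3 + 20*N = 3 + 20*1.15 = 26
Att = 10*log10(26) = 14.15 dB


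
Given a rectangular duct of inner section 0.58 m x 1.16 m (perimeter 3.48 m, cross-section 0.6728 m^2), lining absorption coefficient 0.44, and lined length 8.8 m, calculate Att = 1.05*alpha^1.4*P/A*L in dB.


alpha^1.4 = 0.44^1.4 = 0.316835
Attenuation rate = 1.05 * alpha^1.4 * P / A
= 1.05 * 0.316835 * 3.48 / 0.6728 = 1.72074 dB/m
Total Att = 1.72074 * 8.8 = 15.143 dB


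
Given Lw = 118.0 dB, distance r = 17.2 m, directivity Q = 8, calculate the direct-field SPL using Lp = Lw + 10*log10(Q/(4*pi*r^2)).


4*pi*r^2 = 4*pi*17.2^2 = 3717.64 m^2
Q / (4*pi*r^2) = 8 / 3717.64 = 0.0021519
Lp = 118.0 + 10*log10(0.0021519) = 91.328 dB


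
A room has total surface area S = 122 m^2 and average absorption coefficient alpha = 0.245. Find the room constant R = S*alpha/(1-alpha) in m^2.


R = 122 * 0.245 / (1 - 0.245) = 39.589 m^2


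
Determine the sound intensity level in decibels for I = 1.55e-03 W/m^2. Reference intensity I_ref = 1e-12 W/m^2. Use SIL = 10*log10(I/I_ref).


I / I_ref = 1.55e-03 / 1e-12 = 1.55e+09
SIL = 10 * log10(1.55e+09) = 91.903 dB


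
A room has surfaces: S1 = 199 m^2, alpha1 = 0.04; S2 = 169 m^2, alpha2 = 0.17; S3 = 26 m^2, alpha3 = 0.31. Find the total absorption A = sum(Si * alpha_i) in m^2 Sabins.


199 * 0.04 = 7.96
169 * 0.17 = 28.73
26 * 0.31 = 8.06
A_total = 7.96 + 28.73 + 8.06 = 44.75 m^2


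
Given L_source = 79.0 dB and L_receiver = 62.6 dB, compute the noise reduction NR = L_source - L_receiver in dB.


NR = L_source - L_receiver (difference between source and receiving room levels)
NR = 79.0 - 62.6 = 16.4 dB


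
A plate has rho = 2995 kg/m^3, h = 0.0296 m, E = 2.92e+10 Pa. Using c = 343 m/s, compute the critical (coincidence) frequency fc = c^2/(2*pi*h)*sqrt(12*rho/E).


12*rho/E = 12*2995/2.92e+10 = 1.23082e-06
sqrt(12*rho/E) = sqrt(1.23082e-06) = 0.00110942
c^2/(2*pi*h) = 343^2/(2*pi*0.0296) = 632582
fc = 632582 * 0.00110942 = 701.8 Hz


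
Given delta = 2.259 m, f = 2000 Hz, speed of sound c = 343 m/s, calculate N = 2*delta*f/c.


N = 2*delta*f/c = 2*delta/lambda, where lambda = c/f
lambda = 343 / 2000 = 0.1715 m
N = 2 * 2.259 / 0.1715 = 26.344


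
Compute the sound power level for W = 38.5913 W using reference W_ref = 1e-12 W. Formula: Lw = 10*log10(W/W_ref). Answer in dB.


W / W_ref = 38.5913 / 1e-12 = 3.85913e+13
Lw = 10 * log10(3.85913e+13) = 135.86 dB


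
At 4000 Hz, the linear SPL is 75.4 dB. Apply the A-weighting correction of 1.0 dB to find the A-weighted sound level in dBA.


A-weighting table: 4000 Hz -> 1.0 dB correction
SPL_A = SPL + correction = 75.4 + (1.0) = 76.4 dBA


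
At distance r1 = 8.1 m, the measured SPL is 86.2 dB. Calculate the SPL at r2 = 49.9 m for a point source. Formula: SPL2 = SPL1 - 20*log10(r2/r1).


r2/r1 = 49.9/8.1 = 6.16049
Correction = 20*log10(6.16049) = 15.7923 dB
SPL2 = 86.2 - 15.7923 = 70.408 dB


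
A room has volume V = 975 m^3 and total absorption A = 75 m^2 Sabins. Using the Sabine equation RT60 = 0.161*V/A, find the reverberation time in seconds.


RT60 = 0.161 * 975 / 75 = 2.093 s


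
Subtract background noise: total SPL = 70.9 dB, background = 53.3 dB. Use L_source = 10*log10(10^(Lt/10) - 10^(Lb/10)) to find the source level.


10^(70.9/10) = 1.23027e+07
10^(53.3/10) = 213796
Difference = 1.23027e+07 - 213796 = 1.20889e+07
L_source = 10*log10(1.20889e+07) = 70.824 dB


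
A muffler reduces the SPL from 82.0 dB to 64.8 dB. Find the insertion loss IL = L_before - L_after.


Insertion loss = SPL without muffler - SPL with muffler
IL = 82.0 - 64.8 = 17.2 dB


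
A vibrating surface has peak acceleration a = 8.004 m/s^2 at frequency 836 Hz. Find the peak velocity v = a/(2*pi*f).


omega = 2*pi*f = 2*pi*836 = 5252.74 rad/s
v = a / omega = 8.004 / 5252.74 = 0.0015238 m/s


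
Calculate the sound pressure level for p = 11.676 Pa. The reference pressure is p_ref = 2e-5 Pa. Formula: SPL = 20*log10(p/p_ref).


p / p_ref = 11.676 / 2e-5 = 583800
SPL = 20 * log10(583800) = 115.33 dB


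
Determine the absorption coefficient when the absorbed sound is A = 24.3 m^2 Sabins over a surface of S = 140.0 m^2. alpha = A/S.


Absorption coefficient = absorbed power / incident power
alpha = A / S = 24.3 / 140.0 = 0.17357


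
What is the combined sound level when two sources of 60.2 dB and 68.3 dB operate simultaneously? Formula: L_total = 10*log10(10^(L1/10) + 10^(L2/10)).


10^(60.2/10) = 1.04713e+06
10^(68.3/10) = 6.76083e+06
Sum = 1.04713e+06 + 6.76083e+06 = 7.80796e+06
L_total = 10*log10(7.80796e+06) = 68.925 dB


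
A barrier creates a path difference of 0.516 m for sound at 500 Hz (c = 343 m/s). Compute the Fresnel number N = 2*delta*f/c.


N = 2*delta*f/c = 2*delta/lambda, where lambda = c/f
lambda = 343 / 500 = 0.686 m
N = 2 * 0.516 / 0.686 = 1.5044


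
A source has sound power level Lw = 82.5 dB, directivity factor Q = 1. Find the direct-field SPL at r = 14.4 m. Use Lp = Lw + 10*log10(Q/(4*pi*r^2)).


4*pi*r^2 = 4*pi*14.4^2 = 2605.76 m^2
Q / (4*pi*r^2) = 1 / 2605.76 = 0.000383765
Lp = 82.5 + 10*log10(0.000383765) = 48.341 dB


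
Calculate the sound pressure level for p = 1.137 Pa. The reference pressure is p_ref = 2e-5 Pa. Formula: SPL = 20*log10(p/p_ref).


p / p_ref = 1.137 / 2e-5 = 56850
SPL = 20 * log10(56850) = 95.095 dB


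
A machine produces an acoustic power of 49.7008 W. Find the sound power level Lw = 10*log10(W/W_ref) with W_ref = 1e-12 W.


W / W_ref = 49.7008 / 1e-12 = 4.97008e+13
Lw = 10 * log10(4.97008e+13) = 136.96 dB


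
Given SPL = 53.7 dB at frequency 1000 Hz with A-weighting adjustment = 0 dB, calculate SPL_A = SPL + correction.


A-weighting table: 1000 Hz -> 0 dB correction
SPL_A = SPL + correction = 53.7 + (0) = 53.7 dBA


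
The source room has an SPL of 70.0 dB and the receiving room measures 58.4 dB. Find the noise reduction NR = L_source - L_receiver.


NR = L_source - L_receiver (difference between source and receiving room levels)
NR = 70.0 - 58.4 = 11.6 dB


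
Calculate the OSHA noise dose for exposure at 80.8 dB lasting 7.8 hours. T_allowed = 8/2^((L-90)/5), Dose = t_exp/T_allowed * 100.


T_allowed = 8 / 2^((80.8 - 90)/5) = 28.6408 hr
Dose = 7.8 / 28.6408 * 100 = 27.234 %


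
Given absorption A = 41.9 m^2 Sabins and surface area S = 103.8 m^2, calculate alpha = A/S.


Absorption coefficient = absorbed power / incident power
alpha = A / S = 41.9 / 103.8 = 0.40366


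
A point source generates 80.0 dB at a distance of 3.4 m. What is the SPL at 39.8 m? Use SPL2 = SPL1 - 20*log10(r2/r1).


r2/r1 = 39.8/3.4 = 11.7059
Correction = 20*log10(11.7059) = 21.3681 dB
SPL2 = 80.0 - 21.3681 = 58.632 dB


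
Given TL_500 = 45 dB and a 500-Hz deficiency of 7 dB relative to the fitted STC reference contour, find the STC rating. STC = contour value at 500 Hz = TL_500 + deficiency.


By ASTM E413, STC = value of the fitted reference contour at 500 Hz.
Contour value at 500 Hz = TL_500 + deficiency = 45 + 7 = 52
STC = 52


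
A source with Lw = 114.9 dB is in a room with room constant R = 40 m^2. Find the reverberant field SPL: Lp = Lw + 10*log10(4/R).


4/R = 4/40 = 0.1
Lp = 114.9 + 10*log10(0.1) = 104.9 dB


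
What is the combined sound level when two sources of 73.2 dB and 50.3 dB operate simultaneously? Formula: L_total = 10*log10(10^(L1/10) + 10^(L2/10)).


10^(73.2/10) = 2.0893e+07
10^(50.3/10) = 107152
Sum = 2.0893e+07 + 107152 = 2.10002e+07
L_total = 10*log10(2.10002e+07) = 73.222 dB


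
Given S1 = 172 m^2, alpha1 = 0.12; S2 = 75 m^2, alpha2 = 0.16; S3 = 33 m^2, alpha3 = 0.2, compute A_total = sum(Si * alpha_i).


172 * 0.12 = 20.64
75 * 0.16 = 12
33 * 0.2 = 6.6
A_total = 20.64 + 12 + 6.6 = 39.24 m^2


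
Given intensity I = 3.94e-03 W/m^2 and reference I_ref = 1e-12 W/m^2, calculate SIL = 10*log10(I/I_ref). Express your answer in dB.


I / I_ref = 3.94e-03 / 1e-12 = 3.94e+09
SIL = 10 * log10(3.94e+09) = 95.955 dB


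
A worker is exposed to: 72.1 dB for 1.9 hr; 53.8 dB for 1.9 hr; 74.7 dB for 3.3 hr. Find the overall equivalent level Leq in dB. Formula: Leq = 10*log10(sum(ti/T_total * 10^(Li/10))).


T_total = 1.9 + 1.9 + 3.3 = 7.1 hr
(1.9/7.1) * 10^(72.1/10) = 4.34006e+06
(1.9/7.1) * 10^(53.8/10) = 64194.1
(3.3/7.1) * 10^(74.7/10) = 1.37169e+07
Sum = 4.34006e+06 + 64194.1 + 1.37169e+07 = 1.81212e+07
Leq = 10*log10(1.81212e+07) = 72.582 dB


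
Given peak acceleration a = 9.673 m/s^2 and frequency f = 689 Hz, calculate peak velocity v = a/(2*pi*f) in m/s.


omega = 2*pi*f = 2*pi*689 = 4329.11 rad/s
v = a / omega = 9.673 / 4329.11 = 0.0022344 m/s


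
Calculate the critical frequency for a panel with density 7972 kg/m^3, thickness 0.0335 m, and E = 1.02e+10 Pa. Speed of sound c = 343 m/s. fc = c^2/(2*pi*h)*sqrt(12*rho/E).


12*rho/E = 12*7972/1.02e+10 = 9.37882e-06
sqrt(12*rho/E) = sqrt(9.37882e-06) = 0.00306249
c^2/(2*pi*h) = 343^2/(2*pi*0.0335) = 558938
fc = 558938 * 0.00306249 = 1711.7 Hz


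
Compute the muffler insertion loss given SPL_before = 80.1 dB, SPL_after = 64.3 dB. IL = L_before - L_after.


Insertion loss = SPL without muffler - SPL with muffler
IL = 80.1 - 64.3 = 15.8 dB


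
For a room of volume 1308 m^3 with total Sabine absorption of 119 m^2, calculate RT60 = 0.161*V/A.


RT60 = 0.161 * 1308 / 119 = 1.7696 s


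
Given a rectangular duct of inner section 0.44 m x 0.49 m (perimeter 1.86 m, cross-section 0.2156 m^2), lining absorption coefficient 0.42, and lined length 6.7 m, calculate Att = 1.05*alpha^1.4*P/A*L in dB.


alpha^1.4 = 0.42^1.4 = 0.296858
Attenuation rate = 1.05 * alpha^1.4 * P / A
= 1.05 * 0.296858 * 1.86 / 0.2156 = 2.68907 dB/m
Total Att = 2.68907 * 6.7 = 18.017 dB


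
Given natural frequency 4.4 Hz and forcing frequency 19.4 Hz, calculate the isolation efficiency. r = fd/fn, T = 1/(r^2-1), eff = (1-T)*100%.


r = 19.4 / 4.4 = 4.40909
r^2 - 1 = 4.40909^2 - 1 = 18.4401
T = 1/18.4401 = 0.0542296
Efficiency = (1 - 0.0542296)*100 = 94.577 %


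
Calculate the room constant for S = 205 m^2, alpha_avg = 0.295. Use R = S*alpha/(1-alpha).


R = 205 * 0.295 / (1 - 0.295) = 85.78 m^2


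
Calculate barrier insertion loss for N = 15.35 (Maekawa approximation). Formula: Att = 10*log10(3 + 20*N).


3 + 20*N = 3 + 20*15.35 = 310
Att = 10*log10(310) = 24.914 dB


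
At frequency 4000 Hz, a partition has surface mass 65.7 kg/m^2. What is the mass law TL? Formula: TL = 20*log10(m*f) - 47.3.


m * f = 65.7 * 4000 = 262800
20*log10(262800) = 108.393 dB
TL = 108.393 - 47.3 = 61.093 dB


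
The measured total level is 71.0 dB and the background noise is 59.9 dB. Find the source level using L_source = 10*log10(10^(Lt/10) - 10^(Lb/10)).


10^(71.0/10) = 1.25893e+07
10^(59.9/10) = 977237
Difference = 1.25893e+07 - 977237 = 1.16121e+07
L_source = 10*log10(1.16121e+07) = 70.649 dB


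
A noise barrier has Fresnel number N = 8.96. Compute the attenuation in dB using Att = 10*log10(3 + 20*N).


3 + 20*N = 3 + 20*8.96 = 182.2
Att = 10*log10(182.2) = 22.605 dB


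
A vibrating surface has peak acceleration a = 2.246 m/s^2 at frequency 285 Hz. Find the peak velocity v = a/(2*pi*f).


omega = 2*pi*f = 2*pi*285 = 1790.71 rad/s
v = a / omega = 2.246 / 1790.71 = 0.0012543 m/s


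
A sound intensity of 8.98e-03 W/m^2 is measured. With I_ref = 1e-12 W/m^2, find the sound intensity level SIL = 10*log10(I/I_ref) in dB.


I / I_ref = 8.98e-03 / 1e-12 = 8.98e+09
SIL = 10 * log10(8.98e+09) = 99.533 dB


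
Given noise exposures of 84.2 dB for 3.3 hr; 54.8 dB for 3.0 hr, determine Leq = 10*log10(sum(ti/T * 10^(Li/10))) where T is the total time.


T_total = 3.3 + 3.0 = 6.3 hr
(3.3/6.3) * 10^(84.2/10) = 1.37776e+08
(3.0/6.3) * 10^(54.8/10) = 143807
Sum = 1.37776e+08 + 143807 = 1.3792e+08
Leq = 10*log10(1.3792e+08) = 81.396 dB


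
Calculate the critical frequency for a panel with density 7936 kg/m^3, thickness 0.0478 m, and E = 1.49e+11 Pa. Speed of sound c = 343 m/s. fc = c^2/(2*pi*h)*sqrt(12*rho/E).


12*rho/E = 12*7936/1.49e+11 = 6.39141e-07
sqrt(12*rho/E) = sqrt(6.39141e-07) = 0.000799463
c^2/(2*pi*h) = 343^2/(2*pi*0.0478) = 391724
fc = 391724 * 0.000799463 = 313.17 Hz


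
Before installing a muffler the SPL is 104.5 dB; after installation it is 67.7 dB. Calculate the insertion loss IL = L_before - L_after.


Insertion loss = SPL without muffler - SPL with muffler
IL = 104.5 - 67.7 = 36.8 dB


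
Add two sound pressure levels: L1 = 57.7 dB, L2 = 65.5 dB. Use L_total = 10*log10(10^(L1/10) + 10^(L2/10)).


10^(57.7/10) = 588844
10^(65.5/10) = 3.54813e+06
Sum = 588844 + 3.54813e+06 = 4.13697e+06
L_total = 10*log10(4.13697e+06) = 66.167 dB


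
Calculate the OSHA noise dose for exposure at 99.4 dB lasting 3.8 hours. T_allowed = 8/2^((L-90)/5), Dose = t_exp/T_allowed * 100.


T_allowed = 8 / 2^((99.4 - 90)/5) = 2.17347 hr
Dose = 3.8 / 2.17347 * 100 = 174.84 %


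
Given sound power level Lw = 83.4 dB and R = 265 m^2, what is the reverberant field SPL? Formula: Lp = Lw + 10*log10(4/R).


4/R = 4/265 = 0.0150943
Lp = 83.4 + 10*log10(0.0150943) = 65.188 dB


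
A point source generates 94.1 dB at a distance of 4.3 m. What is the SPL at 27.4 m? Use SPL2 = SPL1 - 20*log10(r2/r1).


r2/r1 = 27.4/4.3 = 6.37209
Correction = 20*log10(6.37209) = 16.0856 dB
SPL2 = 94.1 - 16.0856 = 78.014 dB


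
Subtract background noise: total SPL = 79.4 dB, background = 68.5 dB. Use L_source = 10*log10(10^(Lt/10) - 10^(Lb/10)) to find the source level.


10^(79.4/10) = 8.70964e+07
10^(68.5/10) = 7.07946e+06
Difference = 8.70964e+07 - 7.07946e+06 = 8.00169e+07
L_source = 10*log10(8.00169e+07) = 79.032 dB


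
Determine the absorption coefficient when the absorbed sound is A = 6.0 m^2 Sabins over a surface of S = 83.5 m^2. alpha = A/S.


Absorption coefficient = absorbed power / incident power
alpha = A / S = 6.0 / 83.5 = 0.071856


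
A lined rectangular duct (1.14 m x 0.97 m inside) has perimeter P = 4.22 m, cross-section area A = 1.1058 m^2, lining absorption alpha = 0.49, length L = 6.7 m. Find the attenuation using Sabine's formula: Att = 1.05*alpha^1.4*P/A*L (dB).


alpha^1.4 = 0.49^1.4 = 0.368362
Attenuation rate = 1.05 * alpha^1.4 * P / A
= 1.05 * 0.368362 * 4.22 / 1.1058 = 1.47605 dB/m
Total Att = 1.47605 * 6.7 = 9.8895 dB


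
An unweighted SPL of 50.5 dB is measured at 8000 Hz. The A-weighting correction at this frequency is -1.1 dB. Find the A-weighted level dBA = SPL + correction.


A-weighting table: 8000 Hz -> -1.1 dB correction
SPL_A = SPL + correction = 50.5 + (-1.1) = 49.4 dBA


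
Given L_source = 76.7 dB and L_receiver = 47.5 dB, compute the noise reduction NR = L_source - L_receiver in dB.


NR = L_source - L_receiver (difference between source and receiving room levels)
NR = 76.7 - 47.5 = 29.2 dB


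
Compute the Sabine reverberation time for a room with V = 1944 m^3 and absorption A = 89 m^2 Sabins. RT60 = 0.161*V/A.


RT60 = 0.161 * 1944 / 89 = 3.5167 s


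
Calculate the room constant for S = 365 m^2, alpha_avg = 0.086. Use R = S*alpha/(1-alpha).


R = 365 * 0.086 / (1 - 0.086) = 34.344 m^2


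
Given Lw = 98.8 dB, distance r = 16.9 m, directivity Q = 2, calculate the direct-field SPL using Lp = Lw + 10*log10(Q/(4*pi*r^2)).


4*pi*r^2 = 4*pi*16.9^2 = 3589.08 m^2
Q / (4*pi*r^2) = 2 / 3589.08 = 0.000557246
Lp = 98.8 + 10*log10(0.000557246) = 66.26 dB


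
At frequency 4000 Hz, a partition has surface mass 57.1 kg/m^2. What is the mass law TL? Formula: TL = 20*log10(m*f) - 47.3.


m * f = 57.1 * 4000 = 228400
20*log10(228400) = 107.174 dB
TL = 107.174 - 47.3 = 59.874 dB


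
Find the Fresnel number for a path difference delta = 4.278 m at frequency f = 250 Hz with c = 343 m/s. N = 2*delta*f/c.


N = 2*delta*f/c = 2*delta/lambda, where lambda = c/f
lambda = 343 / 250 = 1.372 m
N = 2 * 4.278 / 1.372 = 6.2362


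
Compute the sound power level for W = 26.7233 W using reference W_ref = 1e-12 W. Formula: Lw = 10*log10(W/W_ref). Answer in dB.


W / W_ref = 26.7233 / 1e-12 = 2.67233e+13
Lw = 10 * log10(2.67233e+13) = 134.27 dB


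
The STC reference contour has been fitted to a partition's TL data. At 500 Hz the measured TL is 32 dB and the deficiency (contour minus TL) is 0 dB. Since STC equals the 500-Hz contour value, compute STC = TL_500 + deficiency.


By ASTM E413, STC = value of the fitted reference contour at 500 Hz.
Contour value at 500 Hz = TL_500 + deficiency = 32 + 0 = 32
STC = 32


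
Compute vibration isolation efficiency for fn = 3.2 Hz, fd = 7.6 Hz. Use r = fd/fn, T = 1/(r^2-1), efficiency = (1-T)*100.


r = 7.6 / 3.2 = 2.375
r^2 - 1 = 2.375^2 - 1 = 4.64062
T = 1/4.64062 = 0.215488
Efficiency = (1 - 0.215488)*100 = 78.451 %


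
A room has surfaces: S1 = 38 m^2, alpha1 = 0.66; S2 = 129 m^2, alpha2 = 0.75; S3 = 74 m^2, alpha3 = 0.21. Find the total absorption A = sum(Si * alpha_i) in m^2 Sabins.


38 * 0.66 = 25.08
129 * 0.75 = 96.75
74 * 0.21 = 15.54
A_total = 25.08 + 96.75 + 15.54 = 137.37 m^2


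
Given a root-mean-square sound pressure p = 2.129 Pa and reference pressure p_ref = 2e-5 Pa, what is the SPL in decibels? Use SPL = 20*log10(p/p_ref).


p / p_ref = 2.129 / 2e-5 = 106450
SPL = 20 * log10(106450) = 100.54 dB


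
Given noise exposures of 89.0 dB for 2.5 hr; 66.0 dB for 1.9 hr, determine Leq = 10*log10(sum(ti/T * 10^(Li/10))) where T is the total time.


T_total = 2.5 + 1.9 = 4.4 hr
(2.5/4.4) * 10^(89.0/10) = 4.51323e+08
(1.9/4.4) * 10^(66.0/10) = 1.7191e+06
Sum = 4.51323e+08 + 1.7191e+06 = 4.53042e+08
Leq = 10*log10(4.53042e+08) = 86.561 dB


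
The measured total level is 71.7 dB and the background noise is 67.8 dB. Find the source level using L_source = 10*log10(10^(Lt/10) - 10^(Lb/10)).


10^(71.7/10) = 1.47911e+07
10^(67.8/10) = 6.0256e+06
Difference = 1.47911e+07 - 6.0256e+06 = 8.7655e+06
L_source = 10*log10(8.7655e+06) = 69.428 dB


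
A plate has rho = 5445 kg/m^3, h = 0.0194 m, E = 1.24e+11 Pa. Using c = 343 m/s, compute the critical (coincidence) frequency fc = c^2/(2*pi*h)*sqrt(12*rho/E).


12*rho/E = 12*5445/1.24e+11 = 5.26935e-07
sqrt(12*rho/E) = sqrt(5.26935e-07) = 0.000725903
c^2/(2*pi*h) = 343^2/(2*pi*0.0194) = 965176
fc = 965176 * 0.000725903 = 700.62 Hz


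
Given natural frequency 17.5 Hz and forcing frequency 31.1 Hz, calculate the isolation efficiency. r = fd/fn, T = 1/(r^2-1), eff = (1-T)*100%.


r = 31.1 / 17.5 = 1.77714
r^2 - 1 = 1.77714^2 - 1 = 2.15823
T = 1/2.15823 = 0.463343
Efficiency = (1 - 0.463343)*100 = 53.666 %


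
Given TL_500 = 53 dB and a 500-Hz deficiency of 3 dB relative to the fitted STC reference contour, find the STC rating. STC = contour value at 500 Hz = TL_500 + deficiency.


By ASTM E413, STC = value of the fitted reference contour at 500 Hz.
Contour value at 500 Hz = TL_500 + deficiency = 53 + 3 = 56
STC = 56


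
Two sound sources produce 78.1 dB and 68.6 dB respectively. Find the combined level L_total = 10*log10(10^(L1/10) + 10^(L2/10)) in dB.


10^(78.1/10) = 6.45654e+07
10^(68.6/10) = 7.24436e+06
Sum = 6.45654e+07 + 7.24436e+06 = 7.18098e+07
L_total = 10*log10(7.18098e+07) = 78.562 dB


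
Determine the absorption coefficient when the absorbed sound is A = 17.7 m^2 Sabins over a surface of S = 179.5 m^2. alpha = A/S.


Absorption coefficient = absorbed power / incident power
alpha = A / S = 17.7 / 179.5 = 0.098607


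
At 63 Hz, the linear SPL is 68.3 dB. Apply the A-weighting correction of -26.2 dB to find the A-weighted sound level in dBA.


A-weighting table: 63 Hz -> -26.2 dB correction
SPL_A = SPL + correction = 68.3 + (-26.2) = 42.1 dBA


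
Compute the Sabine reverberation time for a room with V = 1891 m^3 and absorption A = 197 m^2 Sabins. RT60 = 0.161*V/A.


RT60 = 0.161 * 1891 / 197 = 1.5454 s


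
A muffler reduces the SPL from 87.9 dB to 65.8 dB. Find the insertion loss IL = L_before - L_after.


Insertion loss = SPL without muffler - SPL with muffler
IL = 87.9 - 65.8 = 22.1 dB


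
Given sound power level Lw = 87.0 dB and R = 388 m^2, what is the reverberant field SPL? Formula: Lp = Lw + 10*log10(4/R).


4/R = 4/388 = 0.0103093
Lp = 87.0 + 10*log10(0.0103093) = 67.132 dB


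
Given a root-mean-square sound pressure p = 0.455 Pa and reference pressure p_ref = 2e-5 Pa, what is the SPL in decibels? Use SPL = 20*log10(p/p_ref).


p / p_ref = 0.455 / 2e-5 = 22750
SPL = 20 * log10(22750) = 87.14 dB


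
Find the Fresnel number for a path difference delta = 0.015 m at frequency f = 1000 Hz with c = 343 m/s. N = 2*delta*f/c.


N = 2*delta*f/c = 2*delta/lambda, where lambda = c/f
lambda = 343 / 1000 = 0.343 m
N = 2 * 0.015 / 0.343 = 0.087464


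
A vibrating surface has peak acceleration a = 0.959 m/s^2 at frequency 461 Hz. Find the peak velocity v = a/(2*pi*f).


omega = 2*pi*f = 2*pi*461 = 2896.55 rad/s
v = a / omega = 0.959 / 2896.55 = 0.00033108 m/s


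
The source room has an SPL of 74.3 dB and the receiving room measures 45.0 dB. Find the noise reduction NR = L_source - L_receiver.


NR = L_source - L_receiver (difference between source and receiving room levels)
NR = 74.3 - 45.0 = 29.3 dB


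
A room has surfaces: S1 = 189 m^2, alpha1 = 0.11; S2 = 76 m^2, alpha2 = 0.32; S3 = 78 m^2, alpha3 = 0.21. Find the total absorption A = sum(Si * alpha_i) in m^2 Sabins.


189 * 0.11 = 20.79
76 * 0.32 = 24.32
78 * 0.21 = 16.38
A_total = 20.79 + 24.32 + 16.38 = 61.49 m^2


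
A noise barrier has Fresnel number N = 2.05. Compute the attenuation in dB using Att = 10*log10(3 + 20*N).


3 + 20*N = 3 + 20*2.05 = 44
Att = 10*log10(44) = 16.435 dB


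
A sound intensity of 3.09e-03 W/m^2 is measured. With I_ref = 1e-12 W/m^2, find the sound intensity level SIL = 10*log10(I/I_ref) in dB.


I / I_ref = 3.09e-03 / 1e-12 = 3.09e+09
SIL = 10 * log10(3.09e+09) = 94.9 dB


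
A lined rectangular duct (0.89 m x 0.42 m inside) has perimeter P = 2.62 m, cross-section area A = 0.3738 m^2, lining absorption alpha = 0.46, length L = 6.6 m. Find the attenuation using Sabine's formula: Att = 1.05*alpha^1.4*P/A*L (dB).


alpha^1.4 = 0.46^1.4 = 0.337179
Attenuation rate = 1.05 * alpha^1.4 * P / A
= 1.05 * 0.337179 * 2.62 / 0.3738 = 2.48149 dB/m
Total Att = 2.48149 * 6.6 = 16.378 dB


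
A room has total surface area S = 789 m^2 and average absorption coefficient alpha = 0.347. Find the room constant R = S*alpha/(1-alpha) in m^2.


R = 789 * 0.347 / (1 - 0.347) = 419.27 m^2


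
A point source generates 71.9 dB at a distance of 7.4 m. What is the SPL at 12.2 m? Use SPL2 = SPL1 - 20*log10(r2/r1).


r2/r1 = 12.2/7.4 = 1.64865
Correction = 20*log10(1.64865) = 4.34257 dB
SPL2 = 71.9 - 4.34257 = 67.557 dB


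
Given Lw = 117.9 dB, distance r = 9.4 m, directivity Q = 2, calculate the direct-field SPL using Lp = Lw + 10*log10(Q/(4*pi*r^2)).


4*pi*r^2 = 4*pi*9.4^2 = 1110.36 m^2
Q / (4*pi*r^2) = 2 / 1110.36 = 0.00180122
Lp = 117.9 + 10*log10(0.00180122) = 90.456 dB


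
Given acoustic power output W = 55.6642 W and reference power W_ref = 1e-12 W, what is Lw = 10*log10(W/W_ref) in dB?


W / W_ref = 55.6642 / 1e-12 = 5.56642e+13
Lw = 10 * log10(5.56642e+13) = 137.46 dB


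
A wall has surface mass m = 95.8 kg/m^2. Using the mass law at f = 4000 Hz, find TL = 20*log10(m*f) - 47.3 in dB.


m * f = 95.8 * 4000 = 383200
20*log10(383200) = 111.669 dB
TL = 111.669 - 47.3 = 64.369 dB


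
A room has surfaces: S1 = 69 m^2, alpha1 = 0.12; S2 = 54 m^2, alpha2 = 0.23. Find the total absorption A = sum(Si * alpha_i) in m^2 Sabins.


69 * 0.12 = 8.28
54 * 0.23 = 12.42
A_total = 8.28 + 12.42 = 20.7 m^2


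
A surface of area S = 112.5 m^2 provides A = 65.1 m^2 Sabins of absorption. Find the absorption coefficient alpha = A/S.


Absorption coefficient = absorbed power / incident power
alpha = A / S = 65.1 / 112.5 = 0.57867


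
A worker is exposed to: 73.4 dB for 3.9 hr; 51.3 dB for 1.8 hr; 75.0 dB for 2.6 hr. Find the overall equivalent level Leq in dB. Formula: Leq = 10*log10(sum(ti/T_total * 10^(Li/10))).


T_total = 3.9 + 1.8 + 2.6 = 8.3 hr
(3.9/8.3) * 10^(73.4/10) = 1.02798e+07
(1.8/8.3) * 10^(51.3/10) = 29254.6
(2.6/8.3) * 10^(75.0/10) = 9.90593e+06
Sum = 1.02798e+07 + 29254.6 + 9.90593e+06 = 2.0215e+07
Leq = 10*log10(2.0215e+07) = 73.057 dB


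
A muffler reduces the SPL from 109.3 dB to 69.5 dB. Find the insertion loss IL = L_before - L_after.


Insertion loss = SPL without muffler - SPL with muffler
IL = 109.3 - 69.5 = 39.8 dB


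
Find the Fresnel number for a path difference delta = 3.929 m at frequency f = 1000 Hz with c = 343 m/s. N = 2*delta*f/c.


N = 2*delta*f/c = 2*delta/lambda, where lambda = c/f
lambda = 343 / 1000 = 0.343 m
N = 2 * 3.929 / 0.343 = 22.91


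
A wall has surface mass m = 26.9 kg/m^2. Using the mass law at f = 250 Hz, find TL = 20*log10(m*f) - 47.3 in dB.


m * f = 26.9 * 250 = 6725
20*log10(6725) = 76.5538 dB
TL = 76.5538 - 47.3 = 29.254 dB


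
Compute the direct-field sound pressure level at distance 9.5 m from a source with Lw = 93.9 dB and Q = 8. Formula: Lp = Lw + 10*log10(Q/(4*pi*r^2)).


4*pi*r^2 = 4*pi*9.5^2 = 1134.11 m^2
Q / (4*pi*r^2) = 8 / 1134.11 = 0.00705399
Lp = 93.9 + 10*log10(0.00705399) = 72.384 dB


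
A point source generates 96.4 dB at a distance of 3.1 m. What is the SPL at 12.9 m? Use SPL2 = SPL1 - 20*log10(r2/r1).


r2/r1 = 12.9/3.1 = 4.16129
Correction = 20*log10(4.16129) = 12.3846 dB
SPL2 = 96.4 - 12.3846 = 84.015 dB


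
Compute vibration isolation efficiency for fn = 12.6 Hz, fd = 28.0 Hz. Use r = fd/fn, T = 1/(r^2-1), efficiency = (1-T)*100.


r = 28.0 / 12.6 = 2.22222
r^2 - 1 = 2.22222^2 - 1 = 3.93826
T = 1/3.93826 = 0.253919
Efficiency = (1 - 0.253919)*100 = 74.608 %


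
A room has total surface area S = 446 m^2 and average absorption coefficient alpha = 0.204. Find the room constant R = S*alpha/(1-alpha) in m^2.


R = 446 * 0.204 / (1 - 0.204) = 114.3 m^2


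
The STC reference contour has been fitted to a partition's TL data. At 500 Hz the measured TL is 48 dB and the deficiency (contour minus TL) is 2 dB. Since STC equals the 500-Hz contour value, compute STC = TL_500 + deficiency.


By ASTM E413, STC = value of the fitted reference contour at 500 Hz.
Contour value at 500 Hz = TL_500 + deficiency = 48 + 2 = 50
STC = 50


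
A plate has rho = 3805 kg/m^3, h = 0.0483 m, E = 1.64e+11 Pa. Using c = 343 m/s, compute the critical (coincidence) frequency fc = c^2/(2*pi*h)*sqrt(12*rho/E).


12*rho/E = 12*3805/1.64e+11 = 2.78415e-07
sqrt(12*rho/E) = sqrt(2.78415e-07) = 0.00052765
c^2/(2*pi*h) = 343^2/(2*pi*0.0483) = 387669
fc = 387669 * 0.00052765 = 204.55 Hz


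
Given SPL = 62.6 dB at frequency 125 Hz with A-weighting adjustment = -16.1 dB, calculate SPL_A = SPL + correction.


A-weighting table: 125 Hz -> -16.1 dB correction
SPL_A = SPL + correction = 62.6 + (-16.1) = 46.5 dBA


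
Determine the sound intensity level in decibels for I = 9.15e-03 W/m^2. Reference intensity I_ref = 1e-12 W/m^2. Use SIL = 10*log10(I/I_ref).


I / I_ref = 9.15e-03 / 1e-12 = 9.15e+09
SIL = 10 * log10(9.15e+09) = 99.614 dB
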